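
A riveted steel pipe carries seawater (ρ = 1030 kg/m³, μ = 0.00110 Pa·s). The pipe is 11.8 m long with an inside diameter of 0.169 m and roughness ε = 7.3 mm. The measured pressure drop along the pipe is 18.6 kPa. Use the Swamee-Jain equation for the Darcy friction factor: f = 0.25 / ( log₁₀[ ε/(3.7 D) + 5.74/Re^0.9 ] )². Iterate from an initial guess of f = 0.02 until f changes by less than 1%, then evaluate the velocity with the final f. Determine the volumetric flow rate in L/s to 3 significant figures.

Rearranging Darcy-Weisbach: V = √(2·ΔP·D/(f·L·ρ)). With ε/D = 0.0073/0.169 = 0.0432, iterate starting from f = 0.02:
  f = 0.02 → V = √(2·1.86e+04·0.169/(0.02·11.8·1030)) = 5.086 m/s; Re = ρVD/μ = 8.048e+05; f → 0.067
  f = 0.067 → V = 2.779 m/s; Re = 4.397e+05; f → 0.06705
Converged (Δf/f < 1%). With the final f = 0.06705: V = √(2·1.86e+04·0.169/(0.06705·11.8·1030)) = 2.778 m/s.
Q = V·A = 2.778·(π/4·0.169²) = 0.06231 m³/s = 62.3 L/s.

Q ≈ 62.3 L/s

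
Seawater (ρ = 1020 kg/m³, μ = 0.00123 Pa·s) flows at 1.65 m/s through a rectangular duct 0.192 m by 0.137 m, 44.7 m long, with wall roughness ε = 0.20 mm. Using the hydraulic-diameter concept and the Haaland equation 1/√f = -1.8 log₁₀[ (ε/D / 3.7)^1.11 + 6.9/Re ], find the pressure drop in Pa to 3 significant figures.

Hydraulic diameter D_h = 4A/P = 4·(0.192·0.137)/(2·(0.192+0.137)) = 0.1052/0.658 = 0.1599 m.
Re = ρVD_h/μ = 1020·1.65·0.1599/0.00123 = 2.188e+05.
ε/D_h = 0.0002/0.1599 = 0.00125; Haaland gives 1/√f = -1.8 log₁₀[0.00014+3.15e-05] = 6.777, so f = 0.02178.
ΔP = f(L/D_h)(ρV²/2) = 0.02178·44.7/0.1599·1388 = 8452 Pa.

ΔP ≈ 8450 Pa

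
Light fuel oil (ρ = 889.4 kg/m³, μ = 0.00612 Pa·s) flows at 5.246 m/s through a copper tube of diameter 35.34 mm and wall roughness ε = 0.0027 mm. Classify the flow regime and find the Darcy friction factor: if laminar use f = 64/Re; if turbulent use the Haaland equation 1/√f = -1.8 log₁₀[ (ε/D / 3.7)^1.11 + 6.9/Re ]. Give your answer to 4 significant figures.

f ≈ 0.02407

Re = ρVD/μ = 889.4·5.246·0.03534/0.00612 = 2.694e+04.
Re > 4000 → turbulent. ε/D = 2.7e-06/0.03534 = 7.64e-05; Haaland: 1/√f = -1.8 log₁₀[6.3e-06 + 0.000256] = 6.446, so f = 0.02407.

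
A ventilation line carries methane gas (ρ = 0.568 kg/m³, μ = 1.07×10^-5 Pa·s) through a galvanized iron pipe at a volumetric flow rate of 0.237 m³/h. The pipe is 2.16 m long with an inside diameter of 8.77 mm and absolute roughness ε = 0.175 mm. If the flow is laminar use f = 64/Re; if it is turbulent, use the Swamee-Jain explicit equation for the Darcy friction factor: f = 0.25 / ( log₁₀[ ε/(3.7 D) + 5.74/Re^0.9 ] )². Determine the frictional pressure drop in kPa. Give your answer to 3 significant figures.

Q = 0.237 m³/h = 0.237/3600 = 6.583e-05 m³/s.
Cross-sectional area A = πD²/4 = π(0.00877)²/4 = 6.041e-05 m²; mean velocity V = Q/A = 6.583e-05/6.041e-05 = 1.09 m/s.
Reynolds number Re = ρVD/μ = 0.568 · 1.09 · 0.00877 / 1.07e-05 = 507.4.
Re < 2300 → laminar flow, so f = 64/Re = 64/507.4 = 0.1261 (the turbulent correlation is not needed).
Darcy-Weisbach: ΔP = f(L/D)(ρV²/2) = 0.1261·(2.16/0.00877)·(0.568·1.09²/2) = 0.1261·246.3·0.3373 = 10.48 Pa.
ΔP = 10.48 Pa = 0.0105 kPa.

ΔP ≈ 0.0105 kPa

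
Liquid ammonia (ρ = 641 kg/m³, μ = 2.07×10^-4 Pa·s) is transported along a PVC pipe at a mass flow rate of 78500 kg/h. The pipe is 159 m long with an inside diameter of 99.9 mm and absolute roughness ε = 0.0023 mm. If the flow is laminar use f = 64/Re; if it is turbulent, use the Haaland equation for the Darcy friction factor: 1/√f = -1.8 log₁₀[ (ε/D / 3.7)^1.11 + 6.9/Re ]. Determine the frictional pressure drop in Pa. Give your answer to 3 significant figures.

ṁ = 78500 kg/h = 78500/3600 = 21.81 kg/s.
A = πD²/4 = π(0.0999)²/4 = 0.007838 m²; mean velocity V = ṁ/(ρA) = 21.81/(641 · 0.007838) = 4.34 m/s.
Reynolds number Re = ρVD/μ = 641 · 4.34 · 0.0999 / 0.000207 = 1.343e+06.
Re > 4000 → turbulent. Relative roughness ε/D = 2.3e-06/0.0999 = 2.3e-05. Haaland: 1/√f = -1.8 log₁₀[(2.3e-05/3.7)^1.11 + 6.9/1.343e+06] = -1.8 log₁₀[1.66e-06 + 5.14e-06] = 9.301, so f = 0.01156.
Darcy-Weisbach: ΔP = f(L/D)(ρV²/2) = 0.01156·(159/0.0999)·(641·4.34²/2) = 0.01156·1592·6037 = 1.111e+05 Pa.

ΔP ≈ 111000 Pa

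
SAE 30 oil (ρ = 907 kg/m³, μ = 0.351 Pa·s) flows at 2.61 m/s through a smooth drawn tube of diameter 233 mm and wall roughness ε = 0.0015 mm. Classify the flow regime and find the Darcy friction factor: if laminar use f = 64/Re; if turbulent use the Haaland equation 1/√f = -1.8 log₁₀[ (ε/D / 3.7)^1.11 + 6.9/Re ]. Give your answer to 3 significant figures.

f ≈ 0.0407

Re = ρVD/μ = 907·2.61·0.233/0.351 = 1571.
Re < 2300 → laminar, so f = 64/Re = 0.04073 (roughness is irrelevant in laminar flow).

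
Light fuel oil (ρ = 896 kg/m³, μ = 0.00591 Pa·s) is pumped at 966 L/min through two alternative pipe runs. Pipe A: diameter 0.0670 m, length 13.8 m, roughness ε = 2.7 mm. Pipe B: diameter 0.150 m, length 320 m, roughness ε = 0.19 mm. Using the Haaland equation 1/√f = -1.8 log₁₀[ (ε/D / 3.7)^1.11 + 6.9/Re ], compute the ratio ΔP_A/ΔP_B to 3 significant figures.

Pipe A: V = Q/A = 0.0161/0.003526 = 4.567 m/s; Re = 4.639e+04; ε/D = 0.0403; Haaland → f = 0.06559; ΔP_A = f(L/D)(ρV²/2) = 1.262e+05 Pa.
Pipe B: V = Q/A = 0.0161/0.01767 = 0.9111 m/s; Re = 2.072e+04; ε/D = 0.00127; Haaland → f = 0.02795; ΔP_B = f(L/D)(ρV²/2) = 2.217e+04 Pa.
ΔP_A/ΔP_B = 1.262e+05/2.217e+04 = 5.69.

ΔP_A/ΔP_B ≈ 5.69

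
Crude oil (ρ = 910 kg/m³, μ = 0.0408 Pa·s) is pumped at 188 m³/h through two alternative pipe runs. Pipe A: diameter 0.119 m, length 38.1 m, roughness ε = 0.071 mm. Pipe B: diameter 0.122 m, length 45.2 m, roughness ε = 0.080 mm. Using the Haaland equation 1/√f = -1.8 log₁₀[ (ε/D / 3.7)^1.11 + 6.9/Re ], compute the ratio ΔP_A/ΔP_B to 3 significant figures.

ΔP_A/ΔP_B ≈ 0.946

Pipe A: V = Q/A = 0.05222/0.01112 = 4.695 m/s; Re = 1.246e+04; ε/D = 0.000597; Haaland → f = 0.02994; ΔP_A = f(L/D)(ρV²/2) = 9.615e+04 Pa.
Pipe B: V = Q/A = 0.05222/0.01169 = 4.467 m/s; Re = 1.216e+04; ε/D = 0.000656; Haaland → f = 0.03021; ΔP_B = f(L/D)(ρV²/2) = 1.016e+05 Pa.
ΔP_A/ΔP_B = 9.615e+04/1.016e+05 = 0.946.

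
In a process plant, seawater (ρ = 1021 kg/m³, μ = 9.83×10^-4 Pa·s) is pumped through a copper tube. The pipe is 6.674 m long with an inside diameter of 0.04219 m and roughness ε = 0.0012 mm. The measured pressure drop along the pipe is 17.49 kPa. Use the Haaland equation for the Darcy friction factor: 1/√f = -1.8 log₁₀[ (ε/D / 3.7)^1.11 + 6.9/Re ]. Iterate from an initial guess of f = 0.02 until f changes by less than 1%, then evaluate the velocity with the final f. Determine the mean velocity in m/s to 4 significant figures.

V ≈ 3.638 m/s

Rearranging Darcy-Weisbach: V = √(2·ΔP·D/(f·L·ρ)). With ε/D = 1.2e-06/0.04219 = 2.84e-05, iterate starting from f = 0.02:
  f = 0.02 → V = √(2·1.749e+04·0.04219/(0.02·6.674·1021)) = 3.291 m/s; Re = ρVD/μ = 1.442e+05; f → 0.01668
  f = 0.01668 → V = 3.603 m/s; Re = 1.579e+05; f → 0.01639
  f = 0.01639 → V = 3.635 m/s; Re = 1.593e+05; f → 0.01637
Converged (Δf/f < 1%). With the final f = 0.01637: V = √(2·1.749e+04·0.04219/(0.01637·6.674·1021)) = 3.638 m/s.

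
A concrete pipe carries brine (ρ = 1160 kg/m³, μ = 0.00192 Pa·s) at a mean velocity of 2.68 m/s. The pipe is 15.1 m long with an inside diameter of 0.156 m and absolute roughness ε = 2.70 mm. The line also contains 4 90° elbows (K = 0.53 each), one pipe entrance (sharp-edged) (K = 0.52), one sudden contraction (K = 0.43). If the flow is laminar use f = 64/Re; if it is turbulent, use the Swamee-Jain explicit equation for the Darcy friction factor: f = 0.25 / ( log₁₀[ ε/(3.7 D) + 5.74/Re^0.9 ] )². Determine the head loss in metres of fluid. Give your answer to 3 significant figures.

Reynolds number Re = ρVD/μ = 1160 · 2.68 · 0.156 / 0.00192 = 2.526e+05.
Re > 4000 → turbulent. Relative roughness ε/D = 0.0027/0.156 = 0.0173. Swamee-Jain: f = 0.25/(log₁₀[0.0173/3.7 + 5.74/2.526e+05^0.9])² = 0.25/(log₁₀[0.00468 + 7.88e-05])² = 0.25/(-2.323)² = 0.04634.
Total minor-loss coefficient ΣK = 4·0.53 + 1·0.52 + 1·0.43 = 3.07.
ΔP = [f·L/D + ΣK]·(ρV²/2) = [0.04634·15.1/0.156 + 3.07]·(1160·2.68²/2) = [4.485 + 3.07]·4166 = 3.147e+04 Pa.
Head loss h_f = ΔP/(ρg) = 3.147e+04/(1160·9.81) = 2.77 m.

h_f ≈ 2.77 m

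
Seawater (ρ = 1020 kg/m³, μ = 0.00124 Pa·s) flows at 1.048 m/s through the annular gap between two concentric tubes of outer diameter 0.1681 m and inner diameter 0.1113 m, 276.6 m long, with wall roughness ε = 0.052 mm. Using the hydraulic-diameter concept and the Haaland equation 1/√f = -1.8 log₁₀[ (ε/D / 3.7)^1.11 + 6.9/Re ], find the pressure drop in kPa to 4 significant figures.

Hydraulic diameter D_h = 4A/P = D_o - D_i = 0.1681 - 0.1113 = 0.0568 m.
Re = ρVD_h/μ = 1020·1.048·0.0568/0.00124 = 4.897e+04.
ε/D_h = 5.2e-05/0.0568 = 0.000915; Haaland gives 1/√f = -1.8 log₁₀[9.93e-05+0.000141] = 6.515, so f = 0.02356.
ΔP = f(L/D_h)(ρV²/2) = 0.02356·276.6/0.0568·560.1 = 6.426e+04 Pa.
ΔP = 64.26 kPa.

ΔP ≈ 64.26 kPa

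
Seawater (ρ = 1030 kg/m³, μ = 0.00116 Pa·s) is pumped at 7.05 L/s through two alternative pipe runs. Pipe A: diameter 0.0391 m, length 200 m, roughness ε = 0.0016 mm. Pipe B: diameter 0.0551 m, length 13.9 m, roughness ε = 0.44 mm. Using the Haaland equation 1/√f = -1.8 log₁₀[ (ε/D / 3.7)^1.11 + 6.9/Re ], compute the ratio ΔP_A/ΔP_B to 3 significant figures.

ΔP_A/ΔP_B ≈ 35.2

Pipe A: V = Q/A = 0.00705/0.001201 = 5.871 m/s; Re = 2.038e+05; ε/D = 4.09e-05; Haaland → f = 0.01571; ΔP_A = f(L/D)(ρV²/2) = 1.427e+06 Pa.
Pipe B: V = Q/A = 0.00705/0.002384 = 2.957 m/s; Re = 1.447e+05; ε/D = 0.00799; Haaland → f = 0.03569; ΔP_B = f(L/D)(ρV²/2) = 4.053e+04 Pa.
ΔP_A/ΔP_B = 1.427e+06/4.053e+04 = 35.2.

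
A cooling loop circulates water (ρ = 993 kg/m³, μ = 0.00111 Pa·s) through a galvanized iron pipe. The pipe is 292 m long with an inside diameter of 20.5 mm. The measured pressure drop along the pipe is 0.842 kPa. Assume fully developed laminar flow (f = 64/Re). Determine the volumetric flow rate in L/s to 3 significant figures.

Q ≈ 0.0113 L/s

For laminar flow, f = 64/Re with Re = ρVD/μ, so Darcy-Weisbach reduces to ΔP = 32μLV/D². Solving for V: V = ΔP·D²/(32μL) = 842·(0.0205)²/(32·0.00111·292) = 0.03412 m/s.
Check: Re = ρVD/μ = 993·0.03412·0.0205/0.00111 = 625.7 < 2300, so the laminar assumption holds.
Q = V·A = 0.03412·(π/4·0.0205²) = 1.126e-05 m³/s = 0.0113 L/s.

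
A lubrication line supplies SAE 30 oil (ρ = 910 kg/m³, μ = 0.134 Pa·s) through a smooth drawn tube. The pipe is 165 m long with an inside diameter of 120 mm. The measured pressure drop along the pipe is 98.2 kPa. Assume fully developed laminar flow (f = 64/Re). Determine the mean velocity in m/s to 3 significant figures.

V ≈ 2.00 m/s

For laminar flow, f = 64/Re with Re = ρVD/μ, so Darcy-Weisbach reduces to ΔP = 32μLV/D². Solving for V: V = ΔP·D²/(32μL) = 9.82e+04·(0.12)²/(32·0.134·165) = 1.999 m/s.
Check: Re = ρVD/μ = 910·1.999·0.12/0.134 = 1629 < 2300, so the laminar assumption holds.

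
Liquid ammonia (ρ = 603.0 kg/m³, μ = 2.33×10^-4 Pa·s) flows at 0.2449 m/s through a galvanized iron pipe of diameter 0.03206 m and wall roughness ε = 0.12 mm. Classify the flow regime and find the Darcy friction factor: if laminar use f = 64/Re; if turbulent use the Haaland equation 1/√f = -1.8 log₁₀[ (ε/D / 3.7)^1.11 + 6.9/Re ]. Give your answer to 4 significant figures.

Re = ρVD/μ = 603·0.2449·0.03206/0.000233 = 2.032e+04.
Re > 4000 → turbulent. ε/D = 0.00012/0.03206 = 0.00374; Haaland: 1/√f = -1.8 log₁₀[0.000474 + 0.00034] = 5.562, so f = 0.03233.

f ≈ 0.03233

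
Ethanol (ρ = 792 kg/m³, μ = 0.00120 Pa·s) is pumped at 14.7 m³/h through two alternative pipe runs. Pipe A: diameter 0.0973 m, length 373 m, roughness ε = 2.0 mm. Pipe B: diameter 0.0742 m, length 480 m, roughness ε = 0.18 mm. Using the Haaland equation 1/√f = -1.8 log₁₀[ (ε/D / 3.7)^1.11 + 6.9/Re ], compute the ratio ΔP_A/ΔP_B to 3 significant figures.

Pipe A: V = Q/A = 0.004083/0.007436 = 0.5492 m/s; Re = 3.527e+04; ε/D = 0.0206; Haaland → f = 0.0503; ΔP_A = f(L/D)(ρV²/2) = 2.303e+04 Pa.
Pipe B: V = Q/A = 0.004083/0.004324 = 0.9443 m/s; Re = 4.625e+04; ε/D = 0.00243; Haaland → f = 0.02743; ΔP_B = f(L/D)(ρV²/2) = 6.265e+04 Pa.
ΔP_A/ΔP_B = 2.303e+04/6.265e+04 = 0.368.

ΔP_A/ΔP_B ≈ 0.368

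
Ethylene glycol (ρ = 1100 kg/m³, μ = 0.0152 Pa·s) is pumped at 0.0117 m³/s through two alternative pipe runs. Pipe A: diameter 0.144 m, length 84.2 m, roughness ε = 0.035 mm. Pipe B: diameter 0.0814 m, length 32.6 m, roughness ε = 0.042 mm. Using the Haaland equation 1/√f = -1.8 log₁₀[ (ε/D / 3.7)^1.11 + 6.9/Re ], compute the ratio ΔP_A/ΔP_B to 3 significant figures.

ΔP_A/ΔP_B ≈ 0.171

Pipe A: V = Q/A = 0.0117/0.01629 = 0.7184 m/s; Re = 7487; ε/D = 0.000243; Haaland → f = 0.03373; ΔP_A = f(L/D)(ρV²/2) = 5599 Pa.
Pipe B: V = Q/A = 0.0117/0.005204 = 2.248 m/s; Re = 1.324e+04; ε/D = 0.000516; Haaland → f = 0.02937; ΔP_B = f(L/D)(ρV²/2) = 3.271e+04 Pa.
ΔP_A/ΔP_B = 5599/3.271e+04 = 0.171.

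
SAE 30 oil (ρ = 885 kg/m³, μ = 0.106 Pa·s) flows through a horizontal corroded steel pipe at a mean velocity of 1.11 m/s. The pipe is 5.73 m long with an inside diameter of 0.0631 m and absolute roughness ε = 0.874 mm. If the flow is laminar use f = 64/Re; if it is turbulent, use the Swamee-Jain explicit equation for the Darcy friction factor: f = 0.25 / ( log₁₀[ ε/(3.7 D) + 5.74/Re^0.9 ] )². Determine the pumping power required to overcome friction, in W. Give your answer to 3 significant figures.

P ≈ 18.8 W

Reynolds number Re = ρVD/μ = 885 · 1.11 · 0.0631 / 0.106 = 584.8.
Re < 2300 → laminar flow, so f = 64/Re = 64/584.8 = 0.1094 (the turbulent correlation is not needed).
Darcy-Weisbach: ΔP = f(L/D)(ρV²/2) = 0.1094·(5.73/0.0631)·(885·1.11²/2) = 0.1094·90.81·545.2 = 5418 Pa.
Q = V·A = 1.11·0.003127 = 0.003471 m³/s.
Pumping power P = QΔP = 0.003471·5418 = 18.81 W = 18.8 W.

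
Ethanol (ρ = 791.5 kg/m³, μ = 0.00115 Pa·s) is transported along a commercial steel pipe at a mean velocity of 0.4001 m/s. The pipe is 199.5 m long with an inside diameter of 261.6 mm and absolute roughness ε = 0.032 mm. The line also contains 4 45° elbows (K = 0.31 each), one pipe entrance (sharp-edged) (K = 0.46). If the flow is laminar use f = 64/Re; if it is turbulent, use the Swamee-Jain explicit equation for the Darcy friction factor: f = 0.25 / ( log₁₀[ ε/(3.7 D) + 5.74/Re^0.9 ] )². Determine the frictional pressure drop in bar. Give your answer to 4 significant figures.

Reynolds number Re = ρVD/μ = 791.5 · 0.4001 · 0.2616 / 0.00115 = 7.204e+04.
Re > 4000 → turbulent. Relative roughness ε/D = 3.2e-05/0.2616 = 0.000122. Swamee-Jain: f = 0.25/(log₁₀[0.000122/3.7 + 5.74/7.204e+04^0.9])² = 0.25/(log₁₀[3.31e-05 + 0.000244])² = 0.25/(-3.558)² = 0.01975.
Total minor-loss coefficient ΣK = 4·0.31 + 1·0.46 = 1.7.
ΔP = [f·L/D + ΣK]·(ρV²/2) = [0.01975·199.5/0.2616 + 1.7]·(791.5·0.4001²/2) = [15.06 + 1.7]·63.35 = 1062 Pa.
ΔP = 1062 Pa = 0.01062 bar.

ΔP ≈ 0.01062 bar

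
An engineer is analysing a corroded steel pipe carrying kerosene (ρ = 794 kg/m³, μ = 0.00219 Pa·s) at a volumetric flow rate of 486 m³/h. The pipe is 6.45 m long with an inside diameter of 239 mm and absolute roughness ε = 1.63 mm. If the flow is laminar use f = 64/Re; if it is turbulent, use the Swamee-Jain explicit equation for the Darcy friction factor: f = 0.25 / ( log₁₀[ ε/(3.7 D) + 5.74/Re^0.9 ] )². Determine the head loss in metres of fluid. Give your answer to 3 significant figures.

h_f ≈ 0.422 m

Q = 486 m³/h = 486/3600 = 0.135 m³/s.
Cross-sectional area A = πD²/4 = π(0.239)²/4 = 0.04486 m²; mean velocity V = Q/A = 0.135/0.04486 = 3.009 m/s.
Reynolds number Re = ρVD/μ = 794 · 3.009 · 0.239 / 0.00219 = 2.607e+05.
Re > 4000 → turbulent. Relative roughness ε/D = 0.00163/0.239 = 0.00682. Swamee-Jain: f = 0.25/(log₁₀[0.00682/3.7 + 5.74/2.607e+05^0.9])² = 0.25/(log₁₀[0.00184 + 7.66e-05])² = 0.25/(-2.717)² = 0.03387.
Darcy-Weisbach: ΔP = f(L/D)(ρV²/2) = 0.03387·(6.45/0.239)·(794·3.009²/2) = 0.03387·26.99·3595 = 3286 Pa.
Head loss h_f = ΔP/(ρg) = 3286/(794·9.81) = 0.422 m.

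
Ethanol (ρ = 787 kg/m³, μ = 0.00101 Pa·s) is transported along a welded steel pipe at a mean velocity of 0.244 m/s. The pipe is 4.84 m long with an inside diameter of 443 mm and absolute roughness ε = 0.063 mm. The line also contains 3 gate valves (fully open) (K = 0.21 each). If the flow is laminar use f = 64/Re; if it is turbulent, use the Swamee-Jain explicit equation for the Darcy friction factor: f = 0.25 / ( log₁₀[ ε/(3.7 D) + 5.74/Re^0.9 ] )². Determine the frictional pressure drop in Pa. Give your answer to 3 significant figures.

ΔP ≈ 19.7 Pa

Reynolds number Re = ρVD/μ = 787 · 0.244 · 0.443 / 0.00101 = 8.423e+04.
Re > 4000 → turbulent. Relative roughness ε/D = 6.3e-05/0.443 = 0.000142. Swamee-Jain: f = 0.25/(log₁₀[0.000142/3.7 + 5.74/8.423e+04^0.9])² = 0.25/(log₁₀[3.84e-05 + 0.000212])² = 0.25/(-3.602)² = 0.01927.
Total minor-loss coefficient ΣK = 3·0.21 = 0.63.
ΔP = [f·L/D + ΣK]·(ρV²/2) = [0.01927·4.84/0.443 + 0.63]·(787·0.244²/2) = [0.2106 + 0.63]·23.43 = 19.69 Pa.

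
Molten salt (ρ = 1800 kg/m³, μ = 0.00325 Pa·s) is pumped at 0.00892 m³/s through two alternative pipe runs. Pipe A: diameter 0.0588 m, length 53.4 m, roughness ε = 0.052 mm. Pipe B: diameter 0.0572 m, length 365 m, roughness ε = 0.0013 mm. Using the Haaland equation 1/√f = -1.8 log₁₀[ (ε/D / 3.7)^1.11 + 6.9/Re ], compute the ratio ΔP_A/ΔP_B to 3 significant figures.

Pipe A: V = Q/A = 0.00892/0.002715 = 3.285 m/s; Re = 1.07e+05; ε/D = 0.000884; Haaland → f = 0.02142; ΔP_A = f(L/D)(ρV²/2) = 1.889e+05 Pa.
Pipe B: V = Q/A = 0.00892/0.00257 = 3.471 m/s; Re = 1.1e+05; ε/D = 2.27e-05; Haaland → f = 0.01757; ΔP_B = f(L/D)(ρV²/2) = 1.216e+06 Pa.
ΔP_A/ΔP_B = 1.889e+05/1.216e+06 = 0.155.

ΔP_A/ΔP_B ≈ 0.155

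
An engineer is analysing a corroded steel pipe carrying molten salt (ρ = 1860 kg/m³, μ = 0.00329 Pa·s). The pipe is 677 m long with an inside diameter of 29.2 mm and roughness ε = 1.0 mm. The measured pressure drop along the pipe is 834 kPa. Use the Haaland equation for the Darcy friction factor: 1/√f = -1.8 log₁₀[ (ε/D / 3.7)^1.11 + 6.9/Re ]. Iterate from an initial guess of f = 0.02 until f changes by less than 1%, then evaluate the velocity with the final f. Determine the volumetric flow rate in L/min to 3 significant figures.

Q ≈ 31.5 L/min

Rearranging Darcy-Weisbach: V = √(2·ΔP·D/(f·L·ρ)). With ε/D = 0.001/0.0292 = 0.0342, iterate starting from f = 0.02:
  f = 0.02 → V = √(2·8.34e+05·0.0292/(0.02·677·1860)) = 1.391 m/s; Re = ρVD/μ = 2.296e+04; f → 0.06183
  f = 0.06183 → V = 0.791 m/s; Re = 1.306e+04; f → 0.06276
  f = 0.06276 → V = 0.7851 m/s; Re = 1.296e+04; f → 0.06277
Converged (Δf/f < 1%). With the final f = 0.06277: V = √(2·8.34e+05·0.0292/(0.06277·677·1860)) = 0.785 m/s.
Q = V·A = 0.785·(π/4·0.0292²) = 0.0005257 m³/s = 31.5 L/min.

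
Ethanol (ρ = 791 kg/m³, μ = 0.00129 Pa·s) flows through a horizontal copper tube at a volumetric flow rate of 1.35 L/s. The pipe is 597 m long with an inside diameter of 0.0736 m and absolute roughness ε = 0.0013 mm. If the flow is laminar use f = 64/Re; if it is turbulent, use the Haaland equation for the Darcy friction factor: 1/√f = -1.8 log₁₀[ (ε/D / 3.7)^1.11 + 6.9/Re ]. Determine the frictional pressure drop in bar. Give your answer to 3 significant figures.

Q = 1.35 L/s = 1.35/1000 = 0.00135 m³/s.
Cross-sectional area A = πD²/4 = π(0.0736)²/4 = 0.004254 m²; mean velocity V = Q/A = 0.00135/0.004254 = 0.3173 m/s.
Reynolds number Re = ρVD/μ = 791 · 0.3173 · 0.0736 / 0.00129 = 1.432e+04.
Re > 4000 → turbulent. Relative roughness ε/D = 1.3e-06/0.0736 = 1.77e-05. Haaland: 1/√f = -1.8 log₁₀[(1.77e-05/3.7)^1.11 + 6.9/1.432e+04] = -1.8 log₁₀[1.24e-06 + 0.000482] = 5.969, so f = 0.02807.
Darcy-Weisbach: ΔP = f(L/D)(ρV²/2) = 0.02807·(597/0.0736)·(791·0.3173²/2) = 0.02807·8111·39.82 = 9067 Pa.
ΔP = 9067 Pa = 0.0907 bar.

ΔP ≈ 0.0907 bar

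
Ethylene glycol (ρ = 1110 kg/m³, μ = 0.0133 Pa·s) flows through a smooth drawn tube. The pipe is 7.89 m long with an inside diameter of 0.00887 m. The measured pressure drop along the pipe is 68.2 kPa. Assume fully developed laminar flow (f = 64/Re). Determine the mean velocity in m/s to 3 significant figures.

For laminar flow, f = 64/Re with Re = ρVD/μ, so Darcy-Weisbach reduces to ΔP = 32μLV/D². Solving for V: V = ΔP·D²/(32μL) = 6.82e+04·(0.00887)²/(32·0.0133·7.89) = 1.598 m/s.
Check: Re = ρVD/μ = 1110·1.598·0.00887/0.0133 = 1183 < 2300, so the laminar assumption holds.

V ≈ 1.60 m/s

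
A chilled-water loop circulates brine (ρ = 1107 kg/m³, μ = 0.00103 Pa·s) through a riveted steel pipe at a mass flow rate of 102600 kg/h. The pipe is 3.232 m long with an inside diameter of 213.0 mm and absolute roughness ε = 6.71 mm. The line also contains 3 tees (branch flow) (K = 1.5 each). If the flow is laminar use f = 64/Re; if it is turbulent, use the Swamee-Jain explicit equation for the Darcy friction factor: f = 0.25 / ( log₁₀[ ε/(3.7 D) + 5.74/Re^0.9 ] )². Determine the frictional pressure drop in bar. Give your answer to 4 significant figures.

ΔP ≈ 0.01558 bar

ṁ = 102600 kg/h = 102600/3600 = 28.5 kg/s.
A = πD²/4 = π(0.213)²/4 = 0.03563 m²; mean velocity V = ṁ/(ρA) = 28.5/(1107 · 0.03563) = 0.7225 m/s.
Reynolds number Re = ρVD/μ = 1107 · 0.7225 · 0.213 / 0.00103 = 1.654e+05.
Re > 4000 → turbulent. Relative roughness ε/D = 0.00671/0.213 = 0.0315. Swamee-Jain: f = 0.25/(log₁₀[0.0315/3.7 + 5.74/1.654e+05^0.9])² = 0.25/(log₁₀[0.00851 + 0.000115])² = 0.25/(-2.064)² = 0.05868.
Total minor-loss coefficient ΣK = 3·1.5 = 4.5.
ΔP = [f·L/D + ΣK]·(ρV²/2) = [0.05868·3.232/0.213 + 4.5]·(1107·0.7225²/2) = [0.8904 + 4.5]·288.9 = 1558 Pa.
ΔP = 1558 Pa = 0.01558 bar.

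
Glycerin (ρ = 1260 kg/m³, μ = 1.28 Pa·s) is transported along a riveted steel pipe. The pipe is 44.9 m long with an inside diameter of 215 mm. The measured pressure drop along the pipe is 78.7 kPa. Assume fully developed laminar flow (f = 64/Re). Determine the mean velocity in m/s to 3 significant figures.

V ≈ 1.98 m/s

For laminar flow, f = 64/Re with Re = ρVD/μ, so Darcy-Weisbach reduces to ΔP = 32μLV/D². Solving for V: V = ΔP·D²/(32μL) = 7.87e+04·(0.215)²/(32·1.28·44.9) = 1.978 m/s.
Check: Re = ρVD/μ = 1260·1.978·0.215/1.28 = 418.6 < 2300, so the laminar assumption holds.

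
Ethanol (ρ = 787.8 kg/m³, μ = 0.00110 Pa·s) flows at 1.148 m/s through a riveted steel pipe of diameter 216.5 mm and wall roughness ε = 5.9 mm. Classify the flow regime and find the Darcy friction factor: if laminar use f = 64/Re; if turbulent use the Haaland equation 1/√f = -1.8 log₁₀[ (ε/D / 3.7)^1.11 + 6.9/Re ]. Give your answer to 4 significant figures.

f ≈ 0.05525

Re = ρVD/μ = 787.8·1.148·0.2165/0.0011 = 1.78e+05.
Re > 4000 → turbulent. ε/D = 0.0059/0.2165 = 0.0273; Haaland: 1/√f = -1.8 log₁₀[0.00429 + 3.88e-05] = 4.254, so f = 0.05525.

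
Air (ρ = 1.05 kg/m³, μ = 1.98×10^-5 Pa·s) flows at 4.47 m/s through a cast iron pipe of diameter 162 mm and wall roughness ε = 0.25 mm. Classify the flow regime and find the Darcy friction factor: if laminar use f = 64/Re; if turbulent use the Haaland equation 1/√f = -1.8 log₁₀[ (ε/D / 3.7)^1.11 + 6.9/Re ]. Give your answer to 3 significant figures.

f ≈ 0.0260

Re = ρVD/μ = 1.05·4.47·0.162/1.98e-05 = 3.84e+04.
Re > 4000 → turbulent. ε/D = 0.00025/0.162 = 0.00154; Haaland: 1/√f = -1.8 log₁₀[0.000177 + 0.00018] = 6.205, so f = 0.02597.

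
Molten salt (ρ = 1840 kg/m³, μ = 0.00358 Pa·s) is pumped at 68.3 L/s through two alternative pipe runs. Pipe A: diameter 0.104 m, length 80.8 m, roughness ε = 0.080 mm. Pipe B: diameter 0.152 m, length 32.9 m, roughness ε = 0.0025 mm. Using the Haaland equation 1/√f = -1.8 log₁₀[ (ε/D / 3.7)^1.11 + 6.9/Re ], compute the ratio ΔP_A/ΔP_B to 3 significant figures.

ΔP_A/ΔP_B ≈ 21.6

Pipe A: V = Q/A = 0.0683/0.008495 = 8.04 m/s; Re = 4.298e+05; ε/D = 0.000769; Haaland → f = 0.0192; ΔP_A = f(L/D)(ρV²/2) = 8.872e+05 Pa.
Pipe B: V = Q/A = 0.0683/0.01815 = 3.764 m/s; Re = 2.941e+05; ε/D = 1.64e-05; Haaland → f = 0.01453; ΔP_B = f(L/D)(ρV²/2) = 4.099e+04 Pa.
ΔP_A/ΔP_B = 8.872e+05/4.099e+04 = 21.6.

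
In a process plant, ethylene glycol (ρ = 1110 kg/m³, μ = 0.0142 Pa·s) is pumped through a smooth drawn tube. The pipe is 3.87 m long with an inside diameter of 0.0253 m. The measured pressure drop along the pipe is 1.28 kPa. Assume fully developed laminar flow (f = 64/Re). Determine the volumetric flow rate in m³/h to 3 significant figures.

Q ≈ 0.843 m³/h

For laminar flow, f = 64/Re with Re = ρVD/μ, so Darcy-Weisbach reduces to ΔP = 32μLV/D². Solving for V: V = ΔP·D²/(32μL) = 1280·(0.0253)²/(32·0.0142·3.87) = 0.4659 m/s.
Check: Re = ρVD/μ = 1110·0.4659·0.0253/0.0142 = 921.4 < 2300, so the laminar assumption holds.
Q = V·A = 0.4659·(π/4·0.0253²) = 0.0002342 m³/s = 0.843 m³/h.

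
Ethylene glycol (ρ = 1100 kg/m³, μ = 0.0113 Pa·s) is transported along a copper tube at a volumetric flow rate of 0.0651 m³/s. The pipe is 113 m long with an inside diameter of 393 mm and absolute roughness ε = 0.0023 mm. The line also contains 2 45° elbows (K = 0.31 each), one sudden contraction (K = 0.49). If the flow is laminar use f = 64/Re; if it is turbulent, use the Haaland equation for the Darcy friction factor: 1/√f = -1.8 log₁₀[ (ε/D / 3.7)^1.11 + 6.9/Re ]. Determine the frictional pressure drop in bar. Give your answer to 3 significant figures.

Cross-sectional area A = πD²/4 = π(0.393)²/4 = 0.1213 m²; mean velocity V = Q/A = 0.0651/0.1213 = 0.5367 m/s.
Reynolds number Re = ρVD/μ = 1100 · 0.5367 · 0.393 / 0.0113 = 2.053e+04.
Re > 4000 → turbulent. Relative roughness ε/D = 2.3e-06/0.393 = 5.85e-06. Haaland: 1/√f = -1.8 log₁₀[(5.85e-06/3.7)^1.11 + 6.9/2.053e+04] = -1.8 log₁₀[3.64e-07 + 0.000336] = 6.252, so f = 0.02559.
Total minor-loss coefficient ΣK = 2·0.31 + 1·0.49 = 1.11.
ΔP = [f·L/D + ΣK]·(ρV²/2) = [0.02559·113/0.393 + 1.11]·(1100·0.5367²/2) = [7.357 + 1.11]·158.4 = 1341 Pa.
ΔP = 1341 Pa = 0.0134 bar.

ΔP ≈ 0.0134 bar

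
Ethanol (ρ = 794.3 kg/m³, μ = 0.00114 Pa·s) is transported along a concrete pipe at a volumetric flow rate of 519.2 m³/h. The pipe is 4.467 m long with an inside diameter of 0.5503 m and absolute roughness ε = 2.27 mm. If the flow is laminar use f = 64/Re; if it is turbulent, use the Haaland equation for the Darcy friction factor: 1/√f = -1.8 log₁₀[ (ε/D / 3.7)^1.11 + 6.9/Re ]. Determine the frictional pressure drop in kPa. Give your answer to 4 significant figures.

ΔP ≈ 0.03456 kPa

Q = 519.2 m³/h = 519.2/3600 = 0.1442 m³/s.
Cross-sectional area A = πD²/4 = π(0.5503)²/4 = 0.2378 m²; mean velocity V = Q/A = 0.1442/0.2378 = 0.6064 m/s.
Reynolds number Re = ρVD/μ = 794.3 · 0.6064 · 0.5503 / 0.00114 = 2.325e+05.
Re > 4000 → turbulent. Relative roughness ε/D = 0.00227/0.5503 = 0.00413. Haaland: 1/√f = -1.8 log₁₀[(0.00413/3.7)^1.11 + 6.9/2.325e+05] = -1.8 log₁₀[0.000528 + 2.97e-05] = 5.857, so f = 0.02915.
Darcy-Weisbach: ΔP = f(L/D)(ρV²/2) = 0.02915·(4.467/0.5503)·(794.3·0.6064²/2) = 0.02915·8.117·146 = 34.56 Pa.
ΔP = 34.56 Pa = 0.03456 kPa.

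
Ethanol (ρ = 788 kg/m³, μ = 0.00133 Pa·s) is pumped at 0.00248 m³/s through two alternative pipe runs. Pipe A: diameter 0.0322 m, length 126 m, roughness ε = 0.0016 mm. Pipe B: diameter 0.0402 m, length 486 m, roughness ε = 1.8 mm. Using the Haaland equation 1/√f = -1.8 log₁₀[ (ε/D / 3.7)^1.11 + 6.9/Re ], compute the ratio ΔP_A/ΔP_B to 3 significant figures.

Pipe A: V = Q/A = 0.00248/0.0008143 = 3.045 m/s; Re = 5.81e+04; ε/D = 4.97e-05; Haaland → f = 0.02018; ΔP_A = f(L/D)(ρV²/2) = 2.885e+05 Pa.
Pipe B: V = Q/A = 0.00248/0.001269 = 1.954 m/s; Re = 4.654e+04; ε/D = 0.0448; Haaland → f = 0.06871; ΔP_B = f(L/D)(ρV²/2) = 1.249e+06 Pa.
ΔP_A/ΔP_B = 2.885e+05/1.249e+06 = 0.231.

ΔP_A/ΔP_B ≈ 0.231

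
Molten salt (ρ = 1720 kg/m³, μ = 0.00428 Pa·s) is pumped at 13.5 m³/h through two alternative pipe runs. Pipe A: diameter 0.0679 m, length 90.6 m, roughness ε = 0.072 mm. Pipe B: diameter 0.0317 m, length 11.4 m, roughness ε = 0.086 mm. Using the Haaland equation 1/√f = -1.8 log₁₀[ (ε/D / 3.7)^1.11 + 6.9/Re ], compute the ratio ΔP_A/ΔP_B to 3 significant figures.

ΔP_A/ΔP_B ≈ 0.167

Pipe A: V = Q/A = 0.00375/0.003621 = 1.036 m/s; Re = 2.826e+04; ε/D = 0.00106; Haaland → f = 0.02604; ΔP_A = f(L/D)(ρV²/2) = 3.205e+04 Pa.
Pipe B: V = Q/A = 0.00375/0.0007892 = 4.751 m/s; Re = 6.053e+04; ε/D = 0.00271; Haaland → f = 0.02748; ΔP_B = f(L/D)(ρV²/2) = 1.919e+05 Pa.
ΔP_A/ΔP_B = 3.205e+04/1.919e+05 = 0.167.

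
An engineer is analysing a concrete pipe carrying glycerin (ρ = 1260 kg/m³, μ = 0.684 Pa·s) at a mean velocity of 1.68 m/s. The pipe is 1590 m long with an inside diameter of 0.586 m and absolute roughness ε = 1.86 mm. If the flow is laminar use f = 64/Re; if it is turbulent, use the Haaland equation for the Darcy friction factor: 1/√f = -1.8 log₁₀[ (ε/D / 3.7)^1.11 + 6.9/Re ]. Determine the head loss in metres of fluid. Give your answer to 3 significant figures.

h_f ≈ 13.8 m

Reynolds number Re = ρVD/μ = 1260 · 1.68 · 0.586 / 0.684 = 1814.
Re < 2300 → laminar flow, so f = 64/Re = 64/1814 = 0.03529 (the turbulent correlation is not needed).
Darcy-Weisbach: ΔP = f(L/D)(ρV²/2) = 0.03529·(1590/0.586)·(1260·1.68²/2) = 0.03529·2713·1778 = 1.703e+05 Pa.
Head loss h_f = ΔP/(ρg) = 1.703e+05/(1260·9.81) = 13.8 m.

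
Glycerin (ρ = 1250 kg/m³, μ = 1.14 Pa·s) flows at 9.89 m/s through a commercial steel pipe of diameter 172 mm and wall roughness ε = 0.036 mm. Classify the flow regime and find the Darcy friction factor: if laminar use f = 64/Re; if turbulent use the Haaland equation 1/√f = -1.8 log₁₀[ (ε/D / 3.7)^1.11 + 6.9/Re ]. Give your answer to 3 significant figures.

f ≈ 0.0343

Re = ρVD/μ = 1250·9.89·0.172/1.14 = 1865.
Re < 2300 → laminar, so f = 64/Re = 0.03431 (roughness is irrelevant in laminar flow).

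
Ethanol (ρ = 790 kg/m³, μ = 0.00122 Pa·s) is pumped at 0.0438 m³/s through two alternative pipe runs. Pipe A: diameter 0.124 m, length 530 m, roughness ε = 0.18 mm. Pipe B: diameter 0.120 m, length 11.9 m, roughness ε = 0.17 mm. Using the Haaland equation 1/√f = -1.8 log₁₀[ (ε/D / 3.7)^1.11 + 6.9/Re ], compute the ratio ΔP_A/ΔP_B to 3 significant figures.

Pipe A: V = Q/A = 0.0438/0.01208 = 3.627 m/s; Re = 2.912e+05; ε/D = 0.00145; Haaland → f = 0.02227; ΔP_A = f(L/D)(ρV²/2) = 4.946e+05 Pa.
Pipe B: V = Q/A = 0.0438/0.01131 = 3.873 m/s; Re = 3.009e+05; ε/D = 0.00142; Haaland → f = 0.02212; ΔP_B = f(L/D)(ρV²/2) = 1.3e+04 Pa.
ΔP_A/ΔP_B = 4.946e+05/1.3e+04 = 38.0.

ΔP_A/ΔP_B ≈ 38.0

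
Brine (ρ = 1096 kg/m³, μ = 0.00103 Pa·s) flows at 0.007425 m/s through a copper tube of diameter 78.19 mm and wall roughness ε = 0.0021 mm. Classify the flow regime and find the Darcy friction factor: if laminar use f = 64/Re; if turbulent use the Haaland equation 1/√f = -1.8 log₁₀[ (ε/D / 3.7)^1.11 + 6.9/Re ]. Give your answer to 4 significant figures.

Re = ρVD/μ = 1096·0.007425·0.07819/0.00103 = 617.8.
Re < 2300 → laminar, so f = 64/Re = 0.1036 (roughness is irrelevant in laminar flow).

f ≈ 0.1036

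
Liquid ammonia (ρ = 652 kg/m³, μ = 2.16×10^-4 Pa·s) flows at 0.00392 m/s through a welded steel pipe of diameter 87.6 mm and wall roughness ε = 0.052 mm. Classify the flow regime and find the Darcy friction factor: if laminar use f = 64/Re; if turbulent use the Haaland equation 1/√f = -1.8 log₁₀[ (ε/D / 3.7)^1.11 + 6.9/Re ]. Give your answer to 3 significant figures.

f ≈ 0.0617

Re = ρVD/μ = 652·0.00392·0.0876/0.000216 = 1037.
Re < 2300 → laminar, so f = 64/Re = 0.06174 (roughness is irrelevant in laminar flow).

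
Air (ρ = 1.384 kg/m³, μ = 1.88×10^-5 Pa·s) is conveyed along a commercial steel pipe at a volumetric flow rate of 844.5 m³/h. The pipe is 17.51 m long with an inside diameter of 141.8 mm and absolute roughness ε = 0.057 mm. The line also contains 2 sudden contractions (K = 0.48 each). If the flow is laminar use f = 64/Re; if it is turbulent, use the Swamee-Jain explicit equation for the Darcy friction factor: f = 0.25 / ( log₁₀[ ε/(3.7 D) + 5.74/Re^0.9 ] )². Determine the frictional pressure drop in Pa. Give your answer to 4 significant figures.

ΔP ≈ 503.0 Pa

Q = 844.5 m³/h = 844.5/3600 = 0.2346 m³/s.
Cross-sectional area A = πD²/4 = π(0.1418)²/4 = 0.01579 m²; mean velocity V = Q/A = 0.2346/0.01579 = 14.85 m/s.
Reynolds number Re = ρVD/μ = 1.384 · 14.85 · 0.1418 / 1.88e-05 = 1.551e+05.
Re > 4000 → turbulent. Relative roughness ε/D = 5.7e-05/0.1418 = 0.000402. Swamee-Jain: f = 0.25/(log₁₀[0.000402/3.7 + 5.74/1.551e+05^0.9])² = 0.25/(log₁₀[0.000109 + 0.000122])² = 0.25/(-3.636)² = 0.01891.
Total minor-loss coefficient ΣK = 2·0.48 = 0.96.
ΔP = [f·L/D + ΣK]·(ρV²/2) = [0.01891·17.51/0.1418 + 0.96]·(1.384·14.85²/2) = [2.334 + 0.96]·152.7 = 503 Pa.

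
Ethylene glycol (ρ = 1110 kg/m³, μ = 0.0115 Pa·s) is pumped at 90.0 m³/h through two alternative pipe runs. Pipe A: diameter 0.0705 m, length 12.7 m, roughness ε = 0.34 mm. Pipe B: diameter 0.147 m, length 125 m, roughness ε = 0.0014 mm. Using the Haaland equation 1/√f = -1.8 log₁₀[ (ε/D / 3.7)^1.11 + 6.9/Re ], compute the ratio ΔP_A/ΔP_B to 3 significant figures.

ΔP_A/ΔP_B ≈ 5.03

Pipe A: V = Q/A = 0.025/0.003904 = 6.404 m/s; Re = 4.358e+04; ε/D = 0.00482; Haaland → f = 0.03202; ΔP_A = f(L/D)(ρV²/2) = 1.313e+05 Pa.
Pipe B: V = Q/A = 0.025/0.01697 = 1.473 m/s; Re = 2.09e+04; ε/D = 9.52e-06; Haaland → f = 0.02548; ΔP_B = f(L/D)(ρV²/2) = 2.609e+04 Pa.
ΔP_A/ΔP_B = 1.313e+05/2.609e+04 = 5.03.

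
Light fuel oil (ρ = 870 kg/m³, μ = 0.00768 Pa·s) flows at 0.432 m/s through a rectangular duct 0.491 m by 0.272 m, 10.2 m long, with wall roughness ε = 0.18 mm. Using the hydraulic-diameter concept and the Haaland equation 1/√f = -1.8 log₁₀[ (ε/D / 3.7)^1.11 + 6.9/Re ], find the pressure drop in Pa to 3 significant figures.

Hydraulic diameter D_h = 4A/P = 4·(0.491·0.272)/(2·(0.491+0.272)) = 0.5342/1.526 = 0.3501 m.
Re = ρVD_h/μ = 870·0.432·0.3501/0.00768 = 1.713e+04.
ε/D_h = 0.00018/0.3501 = 0.000514; Haaland gives 1/√f = -1.8 log₁₀[5.23e-05+0.000403] = 6.015, so f = 0.02764.
ΔP = f(L/D_h)(ρV²/2) = 0.02764·10.2/0.3501·81.18 = 65.37 Pa.

ΔP ≈ 65.4 Pa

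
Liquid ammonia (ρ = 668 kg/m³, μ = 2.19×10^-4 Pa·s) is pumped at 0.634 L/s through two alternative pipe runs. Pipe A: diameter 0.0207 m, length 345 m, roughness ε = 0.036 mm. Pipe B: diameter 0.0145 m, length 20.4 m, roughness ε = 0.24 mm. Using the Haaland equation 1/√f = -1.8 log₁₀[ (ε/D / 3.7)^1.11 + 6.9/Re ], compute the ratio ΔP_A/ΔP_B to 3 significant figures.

Pipe A: V = Q/A = 0.000634/0.0003365 = 1.884 m/s; Re = 1.189e+05; ε/D = 0.00174; Haaland → f = 0.02402; ΔP_A = f(L/D)(ρV²/2) = 4.746e+05 Pa.
Pipe B: V = Q/A = 0.000634/0.0001651 = 3.839 m/s; Re = 1.698e+05; ε/D = 0.0166; Haaland → f = 0.04563; ΔP_B = f(L/D)(ρV²/2) = 3.161e+05 Pa.
ΔP_A/ΔP_B = 4.746e+05/3.161e+05 = 1.50.

ΔP_A/ΔP_B ≈ 1.50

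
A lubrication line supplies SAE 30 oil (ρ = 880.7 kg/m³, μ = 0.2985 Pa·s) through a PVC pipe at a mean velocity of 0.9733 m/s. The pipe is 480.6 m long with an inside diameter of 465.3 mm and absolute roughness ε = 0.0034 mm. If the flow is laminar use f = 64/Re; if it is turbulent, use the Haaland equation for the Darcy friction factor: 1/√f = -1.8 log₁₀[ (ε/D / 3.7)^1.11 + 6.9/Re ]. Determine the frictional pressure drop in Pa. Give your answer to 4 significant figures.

Reynolds number Re = ρVD/μ = 880.7 · 0.9733 · 0.4653 / 0.298 = 1336.
Re < 2300 → laminar flow, so f = 64/Re = 64/1336 = 0.0479 (the turbulent correlation is not needed).
Darcy-Weisbach: ΔP = f(L/D)(ρV²/2) = 0.0479·(480.6/0.4653)·(880.7·0.9733²/2) = 0.0479·1033·417.1 = 2.064e+04 Pa.

ΔP ≈ 20640 Pa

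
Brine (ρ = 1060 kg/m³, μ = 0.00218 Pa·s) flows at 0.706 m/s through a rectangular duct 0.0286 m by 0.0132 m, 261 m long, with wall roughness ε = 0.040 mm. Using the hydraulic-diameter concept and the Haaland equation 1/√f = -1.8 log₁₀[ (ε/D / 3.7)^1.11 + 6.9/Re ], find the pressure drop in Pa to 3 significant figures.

ΔP ≈ 144000 Pa

Hydraulic diameter D_h = 4A/P = 4·(0.0286·0.0132)/(2·(0.0286+0.0132)) = 0.00151/0.0836 = 0.01806 m.
Re = ρVD_h/μ = 1060·0.706·0.01806/0.00218 = 6201.
ε/D_h = 4e-05/0.01806 = 0.00221; Haaland gives 1/√f = -1.8 log₁₀[0.000265+0.00111] = 5.15, so f = 0.03771.
ΔP = f(L/D_h)(ρV²/2) = 0.03771·261/0.01806·264.2 = 1.439e+05 Pa.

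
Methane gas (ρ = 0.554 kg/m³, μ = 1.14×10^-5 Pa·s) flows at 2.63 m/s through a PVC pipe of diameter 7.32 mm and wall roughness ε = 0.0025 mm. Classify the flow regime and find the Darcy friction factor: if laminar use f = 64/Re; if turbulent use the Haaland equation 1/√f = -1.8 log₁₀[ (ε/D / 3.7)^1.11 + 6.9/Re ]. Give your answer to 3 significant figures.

f ≈ 0.0684

Re = ρVD/μ = 0.554·2.63·0.00732/1.14e-05 = 935.6.
Re < 2300 → laminar, so f = 64/Re = 0.06841 (roughness is irrelevant in laminar flow).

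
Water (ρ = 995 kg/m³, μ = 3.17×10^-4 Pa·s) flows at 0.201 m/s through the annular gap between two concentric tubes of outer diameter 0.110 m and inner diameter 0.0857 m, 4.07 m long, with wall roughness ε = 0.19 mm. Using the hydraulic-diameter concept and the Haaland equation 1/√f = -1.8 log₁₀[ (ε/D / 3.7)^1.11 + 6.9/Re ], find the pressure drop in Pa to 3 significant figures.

Hydraulic diameter D_h = 4A/P = D_o - D_i = 0.11 - 0.0857 = 0.0243 m.
Re = ρVD_h/μ = 995·0.201·0.0243/0.000317 = 1.533e+04.
ε/D_h = 0.00019/0.0243 = 0.00782; Haaland gives 1/√f = -1.8 log₁₀[0.00107+0.00045] = 5.071, so f = 0.03889.
ΔP = f(L/D_h)(ρV²/2) = 0.03889·4.07/0.0243·20.1 = 130.9 Pa.

ΔP ≈ 131 Pa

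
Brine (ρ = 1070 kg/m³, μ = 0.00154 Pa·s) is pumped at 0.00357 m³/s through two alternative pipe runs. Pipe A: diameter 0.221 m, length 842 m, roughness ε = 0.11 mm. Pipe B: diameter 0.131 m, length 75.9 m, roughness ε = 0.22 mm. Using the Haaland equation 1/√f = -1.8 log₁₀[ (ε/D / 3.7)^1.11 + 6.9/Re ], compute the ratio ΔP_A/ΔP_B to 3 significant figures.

ΔP_A/ΔP_B ≈ 0.834

Pipe A: V = Q/A = 0.00357/0.03836 = 0.09307 m/s; Re = 1.429e+04; ε/D = 0.000498; Haaland → f = 0.02881; ΔP_A = f(L/D)(ρV²/2) = 508.6 Pa.
Pipe B: V = Q/A = 0.00357/0.01348 = 0.2649 m/s; Re = 2.411e+04; ε/D = 0.00168; Haaland → f = 0.02804; ΔP_B = f(L/D)(ρV²/2) = 609.7 Pa.
ΔP_A/ΔP_B = 508.6/609.7 = 0.834.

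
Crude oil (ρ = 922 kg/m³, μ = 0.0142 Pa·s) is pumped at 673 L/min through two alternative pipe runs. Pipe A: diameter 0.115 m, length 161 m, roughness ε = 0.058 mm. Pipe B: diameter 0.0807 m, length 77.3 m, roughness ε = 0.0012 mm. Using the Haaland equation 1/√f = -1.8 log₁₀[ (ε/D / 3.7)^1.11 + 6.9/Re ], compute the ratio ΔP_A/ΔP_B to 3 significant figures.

ΔP_A/ΔP_B ≈ 0.397

Pipe A: V = Q/A = 0.01122/0.01039 = 1.08 m/s; Re = 8063; ε/D = 0.000504; Haaland → f = 0.03334; ΔP_A = f(L/D)(ρV²/2) = 2.51e+04 Pa.
Pipe B: V = Q/A = 0.01122/0.005115 = 2.193 m/s; Re = 1.149e+04; ε/D = 1.49e-05; Haaland → f = 0.02975; ΔP_B = f(L/D)(ρV²/2) = 6.318e+04 Pa.
ΔP_A/ΔP_B = 2.51e+04/6.318e+04 = 0.397.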